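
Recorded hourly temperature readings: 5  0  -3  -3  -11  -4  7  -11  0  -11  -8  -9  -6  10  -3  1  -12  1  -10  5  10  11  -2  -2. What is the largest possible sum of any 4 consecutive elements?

24

5 0 -3 -3 → sum -1
0 -3 -3 -11 → sum -17
-3 -3 -11 -4 → sum -21
-3 -11 -4 7 → sum -11
-11 -4 7 -11 → sum -19
-4 7 -11 0 → sum -8
7 -11 0 -11 → sum -15
-11 0 -11 -8 → sum -30
0 -11 -8 -9 → sum -28
-11 -8 -9 -6 → sum -34
-8 -9 -6 10 → sum -13
-9 -6 10 -3 → sum -8
-6 10 -3 1 → sum 2
10 -3 1 -12 → sum -4
-3 1 -12 1 → sum -13
1 -12 1 -10 → sum -20
-12 1 -10 5 → sum -16
1 -10 5 10 → sum 6
-10 5 10 11 → sum 16
5 10 11 -2 → sum 24
10 11 -2 -2 → sum 17
Largest of these is 24.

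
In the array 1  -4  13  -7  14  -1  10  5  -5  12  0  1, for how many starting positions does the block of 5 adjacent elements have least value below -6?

4

[1, -4, 13, -7, 14] → min -7  < -6 ✓
[-4, 13, -7, 14, -1] → min -7  < -6 ✓
[13, -7, 14, -1, 10] → min -7  < -6 ✓
[-7, 14, -1, 10, 5] → min -7  < -6 ✓
[14, -1, 10, 5, -5] → min -5
[-1, 10, 5, -5, 12] → min -5
[10, 5, -5, 12, 0] → min -5
[5, -5, 12, 0, 1] → min -5
4 windows satisfy the condition.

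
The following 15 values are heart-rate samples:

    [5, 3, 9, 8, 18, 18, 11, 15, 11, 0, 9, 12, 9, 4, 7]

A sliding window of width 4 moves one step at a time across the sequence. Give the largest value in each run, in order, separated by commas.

Sliding a size-4 window across the 15 values:
5 3 9 8 → max 9
3 9 8 18 → max 18
9 8 18 18 → max 18
8 18 18 11 → max 18
18 18 11 15 → max 18
18 11 15 11 → max 18
11 15 11 0 → max 15
15 11 0 9 → max 15
11 0 9 12 → max 12
0 9 12 9 → max 12
9 12 9 4 → max 12
12 9 4 7 → max 12

9, 18, 18, 18, 18, 18, 15, 15, 12, 12, 12, 12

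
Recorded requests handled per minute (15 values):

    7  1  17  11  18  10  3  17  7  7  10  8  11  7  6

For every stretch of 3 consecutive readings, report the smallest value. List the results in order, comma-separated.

7 1 17 → min 1
1 17 11 → min 1
17 11 18 → min 11
11 18 10 → min 10
18 10 3 → min 3
10 3 17 → min 3
3 17 7 → min 3
17 7 7 → min 7
7 7 10 → min 7
7 10 8 → min 7
10 8 11 → min 8
8 11 7 → min 7
11 7 6 → min 6

1, 1, 11, 10, 3, 3, 3, 7, 7, 7, 8, 7, 6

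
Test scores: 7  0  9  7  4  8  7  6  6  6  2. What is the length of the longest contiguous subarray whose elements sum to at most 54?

Extend to the right; shrink from the left whenever the sum exceeds 54:
add 7: [7] sum 7, len 1
add 0: [7, 0] sum 7, len 2
add 9: [7, 0, 9] sum 16, len 3
add 7: [7, 0, 9, 7] sum 23, len 4
add 4: [7, 0, 9, 7, 4] sum 27, len 5
add 8: [7, 0, 9, 7, 4, 8] sum 35, len 6
add 7: [7, 0, 9, 7, 4, 8, 7] sum 42, len 7
add 6: [7, 0, 9, 7, 4, 8, 7, 6] sum 48, len 8
add 6: [7, 0, 9, 7, 4, 8, 7, 6, 6] sum 54, len 9
add 6: [0, 9, 7, 4, 8, 7, 6, 6, 6] sum 53, len 9
add 2: [7, 4, 8, 7, 6, 6, 6, 2] sum 46, len 8
Longest length seen: 9.

9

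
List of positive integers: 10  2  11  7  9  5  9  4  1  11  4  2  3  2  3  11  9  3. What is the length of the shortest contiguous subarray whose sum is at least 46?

7

Extend right; whenever the sum reaches 46, record the length and shrink from the left:
add 10: running sum 10 < 46
add 2: running sum 12 < 46
add 11: running sum 23 < 46
add 7: running sum 30 < 46
add 9: running sum 39 < 46
add 5: running sum 44 < 46
add 9: shortest ending here [10, 2, 11, 7, 9, 5, 9] sum 53, len 7
add 4: shortest ending here [2, 11, 7, 9, 5, 9, 4] sum 47, len 7
add 1: shortest ending here [11, 7, 9, 5, 9, 4, 1] sum 46, len 7
add 11: shortest ending here [7, 9, 5, 9, 4, 1, 11] sum 46, len 7
add 4: shortest ending here [7, 9, 5, 9, 4, 1, 11, 4] sum 50, len 8
add 2: shortest ending here [7, 9, 5, 9, 4, 1, 11, 4, 2] sum 52, len 9
add 3: shortest ending here [9, 5, 9, 4, 1, 11, 4, 2, 3] sum 48, len 9
add 2: shortest ending here [9, 5, 9, 4, 1, 11, 4, 2, 3, 2] sum 50, len 10
add 3: shortest ending here [9, 5, 9, 4, 1, 11, 4, 2, 3, 2, 3] sum 53, len 11
add 11: shortest ending here [9, 4, 1, 11, 4, 2, 3, 2, 3, 11] sum 50, len 10
add 9: shortest ending here [1, 11, 4, 2, 3, 2, 3, 11, 9] sum 46, len 9
add 3: shortest ending here [11, 4, 2, 3, 2, 3, 11, 9, 3] sum 48, len 9
Shortest qualifying length: 7.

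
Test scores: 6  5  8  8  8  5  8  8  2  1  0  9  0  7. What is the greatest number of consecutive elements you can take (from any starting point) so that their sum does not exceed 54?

Extend to the right; shrink from the left whenever the sum exceeds 54:
→ 6: sum 6, len 1
→ 5: sum 11, len 2
→ 8: sum 19, len 3
→ 8: sum 27, len 4
→ 8: sum 35, len 5
→ 5: sum 40, len 6
→ 8: sum 48, len 7
→ 8 (dropped 6): sum 50, len 7
→ 2: sum 52, len 8
→ 1: sum 53, len 9
→ 0: sum 53, len 10
→ 9 (dropped 5, 8): sum 49, len 9
→ 0: sum 49, len 10
→ 7 (dropped 8): sum 48, len 10
Longest length seen: 10.

10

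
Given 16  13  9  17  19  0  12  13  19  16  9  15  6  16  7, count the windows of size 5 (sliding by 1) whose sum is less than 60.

3

[16, 13, 9, 17, 19] → sum 74
[13, 9, 17, 19, 0] → sum 58  < 60 ✓
[9, 17, 19, 0, 12] → sum 57  < 60 ✓
[17, 19, 0, 12, 13] → sum 61
[19, 0, 12, 13, 19] → sum 63
[0, 12, 13, 19, 16] → sum 60
[12, 13, 19, 16, 9] → sum 69
[13, 19, 16, 9, 15] → sum 72
[19, 16, 9, 15, 6] → sum 65
[16, 9, 15, 6, 16] → sum 62
[9, 15, 6, 16, 7] → sum 53  < 60 ✓
3 windows satisfy the condition.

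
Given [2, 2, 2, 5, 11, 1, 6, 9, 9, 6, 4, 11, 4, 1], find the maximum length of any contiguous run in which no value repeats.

6

add 2: [2] len 1
add 2 (repeat 2, move left end past it): [2] len 1
add 2 (repeat 2, move left end past it): [2] len 1
add 5: [2, 5] len 2
add 11: [2, 5, 11] len 3
add 1: [2, 5, 11, 1] len 4
add 6: [2, 5, 11, 1, 6] len 5
add 9: [2, 5, 11, 1, 6, 9] len 6
add 9 (repeat 9, move left end past it): [9] len 1
add 6: [9, 6] len 2
add 4: [9, 6, 4] len 3
add 11: [9, 6, 4, 11] len 4
add 4 (repeat 4, move left end past it): [11, 4] len 2
add 1: [11, 4, 1] len 3
Longest all-distinct length: 6.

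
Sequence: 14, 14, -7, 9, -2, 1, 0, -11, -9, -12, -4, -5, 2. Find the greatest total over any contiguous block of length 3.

(14, 14, -7) → sum 21
(14, -7, 9) → sum 16
(-7, 9, -2) → sum 0
(9, -2, 1) → sum 8
(-2, 1, 0) → sum -1
(1, 0, -11) → sum -10
(0, -11, -9) → sum -20
(-11, -9, -12) → sum -32
(-9, -12, -4) → sum -25
(-12, -4, -5) → sum -21
(-4, -5, 2) → sum -7
Greatest of these is 21.

21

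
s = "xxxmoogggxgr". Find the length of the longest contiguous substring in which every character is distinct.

[x] len 1
[x] len 1
[x] len 1
[x, m] len 2
[x, m, o] len 3
[o] len 1
[o, g] len 2
[g] len 1
[g] len 1
[g, x] len 2
[x, g] len 2
[x, g, r] len 3
Longest all-distinct length: 3.

3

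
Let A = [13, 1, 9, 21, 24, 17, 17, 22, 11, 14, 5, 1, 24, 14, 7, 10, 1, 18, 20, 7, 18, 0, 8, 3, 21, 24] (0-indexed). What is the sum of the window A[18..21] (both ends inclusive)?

Elements at indices 18..21: 20, 7, 18, 0
sum(20, 7, 18, 0) = 45

45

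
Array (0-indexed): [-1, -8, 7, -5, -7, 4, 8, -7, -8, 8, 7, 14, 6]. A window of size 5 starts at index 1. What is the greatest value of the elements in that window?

Elements at indices 1..5: -8, 7, -5, -7, 4
max(-8, 7, -5, -7, 4) = 7

7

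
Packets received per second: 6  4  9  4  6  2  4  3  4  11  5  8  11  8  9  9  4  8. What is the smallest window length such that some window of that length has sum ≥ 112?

18

add 6: running sum 6 < 112
add 4: running sum 10 < 112
add 9: running sum 19 < 112
add 4: running sum 23 < 112
add 6: running sum 29 < 112
add 2: running sum 31 < 112
add 4: running sum 35 < 112
add 3: running sum 38 < 112
add 4: running sum 42 < 112
add 11: running sum 53 < 112
add 5: running sum 58 < 112
add 8: running sum 66 < 112
add 11: running sum 77 < 112
add 8: running sum 85 < 112
add 9: running sum 94 < 112
add 9: running sum 103 < 112
add 4: running sum 107 < 112
end 17: [6, 4, 9, 4, 6, 2, 4, 3, 4, 11, 5, 8, 11, 8, 9, 9, 4, 8] sum 115, len 18
Shortest qualifying length: 18.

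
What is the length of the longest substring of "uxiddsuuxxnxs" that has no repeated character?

4

add u: [u] len 1
add x: [u, x] len 2
add i: [u, x, i] len 3
add d: [u, x, i, d] len 4
add d (repeat d, move left end past it): [d] len 1
add s: [d, s] len 2
add u: [d, s, u] len 3
add u (repeat u, move left end past it): [u] len 1
add x: [u, x] len 2
add x (repeat x, move left end past it): [x] len 1
add n: [x, n] len 2
add x (repeat x, move left end past it): [n, x] len 2
add s: [n, x, s] len 3
Longest all-distinct length: 4.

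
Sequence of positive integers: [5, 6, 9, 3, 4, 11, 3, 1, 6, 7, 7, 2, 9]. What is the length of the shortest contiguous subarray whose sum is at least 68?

Extend right; whenever the sum reaches 68, record the length and shrink from the left:
add 5: running sum 5 < 68
add 6: running sum 11 < 68
add 9: running sum 20 < 68
add 3: running sum 23 < 68
add 4: running sum 27 < 68
add 11: running sum 38 < 68
add 3: running sum 41 < 68
add 1: running sum 42 < 68
add 6: running sum 48 < 68
add 7: running sum 55 < 68
add 7: running sum 62 < 68
add 2: running sum 64 < 68
end 12: [6, 9, 3, 4, 11, 3, 1, 6, 7, 7, 2, 9] sum 68, len 12
Shortest qualifying length: 12.

12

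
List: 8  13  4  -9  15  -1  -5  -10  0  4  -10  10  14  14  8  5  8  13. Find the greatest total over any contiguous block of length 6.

8 13 4 -9 15 -1 → sum 30
13 4 -9 15 -1 -5 → sum 17
4 -9 15 -1 -5 -10 → sum -6
-9 15 -1 -5 -10 0 → sum -10
15 -1 -5 -10 0 4 → sum 3
-1 -5 -10 0 4 -10 → sum -22
-5 -10 0 4 -10 10 → sum -11
-10 0 4 -10 10 14 → sum 8
0 4 -10 10 14 14 → sum 32
4 -10 10 14 14 8 → sum 40
-10 10 14 14 8 5 → sum 41
10 14 14 8 5 8 → sum 59
14 14 8 5 8 13 → sum 62
Greatest of these is 62.

62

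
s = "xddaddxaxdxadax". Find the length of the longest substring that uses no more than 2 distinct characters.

Extend right; when distinct count exceeds 2, shrink from the left:
add x: window [x] (1 distinct), len 1
add d: window [x, d] (2 distinct), len 2
add d: window [x, d, d] (2 distinct), len 3
add a: window [d, d, a] (2 distinct), len 3
add d: window [d, d, a, d] (2 distinct), len 4
add d: window [d, d, a, d, d] (2 distinct), len 5
add x: window [d, d, x] (2 distinct), len 3
add a: window [x, a] (2 distinct), len 2
add x: window [x, a, x] (2 distinct), len 3
add d: window [x, d] (2 distinct), len 2
add x: window [x, d, x] (2 distinct), len 3
add a: window [x, a] (2 distinct), len 2
add d: window [a, d] (2 distinct), len 2
add a: window [a, d, a] (2 distinct), len 3
add x: window [a, x] (2 distinct), len 2
Longest length with ≤2 distinct: 5.

5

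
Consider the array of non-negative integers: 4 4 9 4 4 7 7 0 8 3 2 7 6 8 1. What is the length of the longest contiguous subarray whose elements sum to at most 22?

add 4: [4] sum 4, len 1
add 4: [4, 4] sum 8, len 2
add 9: [4, 4, 9] sum 17, len 3
add 4: [4, 4, 9, 4] sum 21, len 4
add 4: [4, 9, 4, 4] sum 21, len 4
add 7: [4, 4, 7] sum 15, len 3
add 7: [4, 4, 7, 7] sum 22, len 4
add 0: [4, 4, 7, 7, 0] sum 22, len 5
add 8: [7, 7, 0, 8] sum 22, len 4
add 3: [7, 0, 8, 3] sum 18, len 4
add 2: [7, 0, 8, 3, 2] sum 20, len 5
add 7: [0, 8, 3, 2, 7] sum 20, len 5
add 6: [3, 2, 7, 6] sum 18, len 4
add 8: [7, 6, 8] sum 21, len 3
add 1: [7, 6, 8, 1] sum 22, len 4
Longest length seen: 5.

5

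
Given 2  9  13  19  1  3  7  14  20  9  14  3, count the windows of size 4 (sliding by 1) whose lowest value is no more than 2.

5

[2, 9, 13, 19] → min 2  ≤ 2 ✓
[9, 13, 19, 1] → min 1  ≤ 2 ✓
[13, 19, 1, 3] → min 1  ≤ 2 ✓
[19, 1, 3, 7] → min 1  ≤ 2 ✓
[1, 3, 7, 14] → min 1  ≤ 2 ✓
[3, 7, 14, 20] → min 3
[7, 14, 20, 9] → min 7
[14, 20, 9, 14] → min 9
[20, 9, 14, 3] → min 3
5 windows satisfy the condition.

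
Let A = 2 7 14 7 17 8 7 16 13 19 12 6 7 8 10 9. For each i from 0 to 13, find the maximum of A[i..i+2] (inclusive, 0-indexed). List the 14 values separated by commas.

(2, 7, 14) → max 14
(7, 14, 7) → max 14
(14, 7, 17) → max 17
(7, 17, 8) → max 17
(17, 8, 7) → max 17
(8, 7, 16) → max 16
(7, 16, 13) → max 16
(16, 13, 19) → max 19
(13, 19, 12) → max 19
(19, 12, 6) → max 19
(12, 6, 7) → max 12
(6, 7, 8) → max 8
(7, 8, 10) → max 10
(8, 10, 9) → max 10

14, 14, 17, 17, 17, 16, 16, 19, 19, 19, 12, 8, 10, 10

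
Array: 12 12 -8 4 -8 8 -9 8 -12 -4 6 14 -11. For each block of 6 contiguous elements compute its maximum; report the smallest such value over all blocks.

8

Each size-6 window and its max:
(12, 12, -8, 4, -8, 8) → max 12
(12, -8, 4, -8, 8, -9) → max 12
(-8, 4, -8, 8, -9, 8) → max 8
(4, -8, 8, -9, 8, -12) → max 8
(-8, 8, -9, 8, -12, -4) → max 8
(8, -9, 8, -12, -4, 6) → max 8
(-9, 8, -12, -4, 6, 14) → max 14
(8, -12, -4, 6, 14, -11) → max 14
Smallest of these is 8.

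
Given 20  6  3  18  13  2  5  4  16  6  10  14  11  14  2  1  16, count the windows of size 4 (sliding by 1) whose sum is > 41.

[20, 6, 3, 18] → sum 47  > 41 ✓
[6, 3, 18, 13] → sum 40
[3, 18, 13, 2] → sum 36
[18, 13, 2, 5] → sum 38
[13, 2, 5, 4] → sum 24
[2, 5, 4, 16] → sum 27
[5, 4, 16, 6] → sum 31
[4, 16, 6, 10] → sum 36
[16, 6, 10, 14] → sum 46  > 41 ✓
[6, 10, 14, 11] → sum 41
[10, 14, 11, 14] → sum 49  > 41 ✓
[14, 11, 14, 2] → sum 41
[11, 14, 2, 1] → sum 28
[14, 2, 1, 16] → sum 33
3 windows satisfy the condition.

3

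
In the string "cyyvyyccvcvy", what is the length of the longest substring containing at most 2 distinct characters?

5

[c] 1 distinct, len 1
[c, y] 2 distinct, len 2
[c, y, y] 2 distinct, len 3
[y, y, v] 2 distinct, len 3
[y, y, v, y] 2 distinct, len 4
[y, y, v, y, y] 2 distinct, len 5
[y, y, c] 2 distinct, len 3
[y, y, c, c] 2 distinct, len 4
[c, c, v] 2 distinct, len 3
[c, c, v, c] 2 distinct, len 4
[c, c, v, c, v] 2 distinct, len 5
[v, y] 2 distinct, len 2
Longest length with ≤2 distinct: 5.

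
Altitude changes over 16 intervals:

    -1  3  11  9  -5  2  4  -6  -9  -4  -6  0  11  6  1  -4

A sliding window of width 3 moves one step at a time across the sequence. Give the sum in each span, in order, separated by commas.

13, 23, 15, 6, 1, 0, -11, -19, -19, -10, 5, 17, 18, 3

Sliding a size-3 window across the 16 values:
[-1, 3, 11] → sum 13
[3, 11, 9] → sum 23
[11, 9, -5] → sum 15
[9, -5, 2] → sum 6
[-5, 2, 4] → sum 1
[2, 4, -6] → sum 0
[4, -6, -9] → sum -11
[-6, -9, -4] → sum -19
[-9, -4, -6] → sum -19
[-4, -6, 0] → sum -10
[-6, 0, 11] → sum 5
[0, 11, 6] → sum 17
[11, 6, 1] → sum 18
[6, 1, -4] → sum 3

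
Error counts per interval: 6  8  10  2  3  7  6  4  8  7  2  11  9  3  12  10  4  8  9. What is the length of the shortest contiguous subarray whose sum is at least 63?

add 6: running sum 6 < 63
add 8: running sum 14 < 63
add 10: running sum 24 < 63
add 2: running sum 26 < 63
add 3: running sum 29 < 63
add 7: running sum 36 < 63
add 6: running sum 42 < 63
add 4: running sum 46 < 63
add 8: running sum 54 < 63
add 7: running sum 61 < 63
end 10: [6, 8, 10, 2, 3, 7, 6, 4, 8, 7, 2] sum 63, len 11
end 11: [8, 10, 2, 3, 7, 6, 4, 8, 7, 2, 11] sum 68, len 11
end 12: [10, 2, 3, 7, 6, 4, 8, 7, 2, 11, 9] sum 69, len 11
end 13: [10, 2, 3, 7, 6, 4, 8, 7, 2, 11, 9, 3] sum 72, len 12
end 14: [7, 6, 4, 8, 7, 2, 11, 9, 3, 12] sum 69, len 10
end 15: [4, 8, 7, 2, 11, 9, 3, 12, 10] sum 66, len 9
end 16: [8, 7, 2, 11, 9, 3, 12, 10, 4] sum 66, len 9
end 17: [7, 2, 11, 9, 3, 12, 10, 4, 8] sum 66, len 9
end 18: [11, 9, 3, 12, 10, 4, 8, 9] sum 66, len 8
Shortest qualifying length: 8.

8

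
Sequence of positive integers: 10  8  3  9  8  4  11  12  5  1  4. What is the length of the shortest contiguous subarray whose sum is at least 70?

add 10: running sum 10 < 70
add 8: running sum 18 < 70
add 3: running sum 21 < 70
add 9: running sum 30 < 70
add 8: running sum 38 < 70
add 4: running sum 42 < 70
add 11: running sum 53 < 70
add 12: running sum 65 < 70
add 5: shortest ending here [10, 8, 3, 9, 8, 4, 11, 12, 5] sum 70, len 9
add 1: shortest ending here [10, 8, 3, 9, 8, 4, 11, 12, 5, 1] sum 71, len 10
add 4: shortest ending here [10, 8, 3, 9, 8, 4, 11, 12, 5, 1, 4] sum 75, len 11
Shortest qualifying length: 9.

9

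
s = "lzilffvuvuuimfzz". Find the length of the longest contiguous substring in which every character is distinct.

5

add l: [l] len 1
add z: [l, z] len 2
add i: [l, z, i] len 3
add l (repeat l, move left end past it): [z, i, l] len 3
add f: [z, i, l, f] len 4
add f (repeat f, move left end past it): [f] len 1
add v: [f, v] len 2
add u: [f, v, u] len 3
add v (repeat v, move left end past it): [u, v] len 2
add u (repeat u, move left end past it): [v, u] len 2
add u (repeat u, move left end past it): [u] len 1
add i: [u, i] len 2
add m: [u, i, m] len 3
add f: [u, i, m, f] len 4
add z: [u, i, m, f, z] len 5
add z (repeat z, move left end past it): [z] len 1
Longest all-distinct length: 5.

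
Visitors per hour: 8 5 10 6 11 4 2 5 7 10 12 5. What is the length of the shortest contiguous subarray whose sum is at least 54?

8

add 8: running sum 8 < 54
add 5: running sum 13 < 54
add 10: running sum 23 < 54
add 6: running sum 29 < 54
add 11: running sum 40 < 54
add 4: running sum 44 < 54
add 2: running sum 46 < 54
add 5: running sum 51 < 54
add 7: shortest ending here [8, 5, 10, 6, 11, 4, 2, 5, 7] sum 58, len 9
add 10: shortest ending here [10, 6, 11, 4, 2, 5, 7, 10] sum 55, len 8
add 12: shortest ending here [6, 11, 4, 2, 5, 7, 10, 12] sum 57, len 8
add 5: shortest ending here [11, 4, 2, 5, 7, 10, 12, 5] sum 56, len 8
Shortest qualifying length: 8.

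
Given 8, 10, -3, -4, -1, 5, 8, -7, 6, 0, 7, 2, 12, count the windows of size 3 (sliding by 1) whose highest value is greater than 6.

8 10 -3 → max 10  > 6 ✓
10 -3 -4 → max 10  > 6 ✓
-3 -4 -1 → max -1
-4 -1 5 → max 5
-1 5 8 → max 8  > 6 ✓
5 8 -7 → max 8  > 6 ✓
8 -7 6 → max 8  > 6 ✓
-7 6 0 → max 6
6 0 7 → max 7  > 6 ✓
0 7 2 → max 7  > 6 ✓
7 2 12 → max 12  > 6 ✓
8 windows satisfy the condition.

8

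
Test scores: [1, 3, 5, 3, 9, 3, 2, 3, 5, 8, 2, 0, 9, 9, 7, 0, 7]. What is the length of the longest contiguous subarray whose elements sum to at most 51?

12

add 1: [1] sum 1, len 1
add 3: [1, 3] sum 4, len 2
add 5: [1, 3, 5] sum 9, len 3
add 3: [1, 3, 5, 3] sum 12, len 4
add 9: [1, 3, 5, 3, 9] sum 21, len 5
add 3: [1, 3, 5, 3, 9, 3] sum 24, len 6
add 2: [1, 3, 5, 3, 9, 3, 2] sum 26, len 7
add 3: [1, 3, 5, 3, 9, 3, 2, 3] sum 29, len 8
add 5: [1, 3, 5, 3, 9, 3, 2, 3, 5] sum 34, len 9
add 8: [1, 3, 5, 3, 9, 3, 2, 3, 5, 8] sum 42, len 10
add 2: [1, 3, 5, 3, 9, 3, 2, 3, 5, 8, 2] sum 44, len 11
add 0: [1, 3, 5, 3, 9, 3, 2, 3, 5, 8, 2, 0] sum 44, len 12
add 9: [5, 3, 9, 3, 2, 3, 5, 8, 2, 0, 9] sum 49, len 11
add 9: [9, 3, 2, 3, 5, 8, 2, 0, 9, 9] sum 50, len 10
add 7: [3, 2, 3, 5, 8, 2, 0, 9, 9, 7] sum 48, len 10
add 0: [3, 2, 3, 5, 8, 2, 0, 9, 9, 7, 0] sum 48, len 11
add 7: [3, 5, 8, 2, 0, 9, 9, 7, 0, 7] sum 50, len 10
Longest length seen: 12.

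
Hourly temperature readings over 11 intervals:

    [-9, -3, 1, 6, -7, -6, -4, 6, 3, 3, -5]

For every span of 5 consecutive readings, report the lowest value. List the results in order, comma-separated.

-9, -7, -7, -7, -7, -6, -5

[-9, -3, 1, 6, -7] → min -9
[-3, 1, 6, -7, -6] → min -7
[1, 6, -7, -6, -4] → min -7
[6, -7, -6, -4, 6] → min -7
[-7, -6, -4, 6, 3] → min -7
[-6, -4, 6, 3, 3] → min -6
[-4, 6, 3, 3, -5] → min -5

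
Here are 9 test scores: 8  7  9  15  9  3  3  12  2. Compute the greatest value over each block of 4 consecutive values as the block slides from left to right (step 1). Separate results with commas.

15, 15, 15, 15, 12, 12

[8, 7, 9, 15] → max 15
[7, 9, 15, 9] → max 15
[9, 15, 9, 3] → max 15
[15, 9, 3, 3] → max 15
[9, 3, 3, 12] → max 12
[3, 3, 12, 2] → max 12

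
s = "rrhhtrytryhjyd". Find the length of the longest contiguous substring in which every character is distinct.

5

add r: [r] len 1
add r (repeat r, move left end past it): [r] len 1
add h: [r, h] len 2
add h (repeat h, move left end past it): [h] len 1
add t: [h, t] len 2
add r: [h, t, r] len 3
add y: [h, t, r, y] len 4
add t (repeat t, move left end past it): [r, y, t] len 3
add r (repeat r, move left end past it): [y, t, r] len 3
add y (repeat y, move left end past it): [t, r, y] len 3
add h: [t, r, y, h] len 4
add j: [t, r, y, h, j] len 5
add y (repeat y, move left end past it): [h, j, y] len 3
add d: [h, j, y, d] len 4
Longest all-distinct length: 5.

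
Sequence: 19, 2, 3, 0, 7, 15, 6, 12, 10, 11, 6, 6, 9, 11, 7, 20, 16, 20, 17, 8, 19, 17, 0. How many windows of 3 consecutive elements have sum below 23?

[19, 2, 3] → sum 24
[2, 3, 0] → sum 5  < 23 ✓
[3, 0, 7] → sum 10  < 23 ✓
[0, 7, 15] → sum 22  < 23 ✓
[7, 15, 6] → sum 28
[15, 6, 12] → sum 33
[6, 12, 10] → sum 28
[12, 10, 11] → sum 33
[10, 11, 6] → sum 27
[11, 6, 6] → sum 23
[6, 6, 9] → sum 21  < 23 ✓
[6, 9, 11] → sum 26
[9, 11, 7] → sum 27
[11, 7, 20] → sum 38
[7, 20, 16] → sum 43
[20, 16, 20] → sum 56
[16, 20, 17] → sum 53
[20, 17, 8] → sum 45
[17, 8, 19] → sum 44
[8, 19, 17] → sum 44
[19, 17, 0] → sum 36
4 windows satisfy the condition.

4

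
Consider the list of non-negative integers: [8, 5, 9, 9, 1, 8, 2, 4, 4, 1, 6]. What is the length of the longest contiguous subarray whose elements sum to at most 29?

7

add 8: [8] sum 8, len 1
add 5: [8, 5] sum 13, len 2
add 9: [8, 5, 9] sum 22, len 3
add 9: [5, 9, 9] sum 23, len 3
add 1: [5, 9, 9, 1] sum 24, len 4
add 8: [9, 9, 1, 8] sum 27, len 4
add 2: [9, 9, 1, 8, 2] sum 29, len 5
add 4: [9, 1, 8, 2, 4] sum 24, len 5
add 4: [9, 1, 8, 2, 4, 4] sum 28, len 6
add 1: [9, 1, 8, 2, 4, 4, 1] sum 29, len 7
add 6: [1, 8, 2, 4, 4, 1, 6] sum 26, len 7
Longest length seen: 7.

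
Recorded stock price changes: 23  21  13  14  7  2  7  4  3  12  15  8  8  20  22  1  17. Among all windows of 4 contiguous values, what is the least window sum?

23 21 13 14 → sum 71
21 13 14 7 → sum 55
13 14 7 2 → sum 36
14 7 2 7 → sum 30
7 2 7 4 → sum 20
2 7 4 3 → sum 16
7 4 3 12 → sum 26
4 3 12 15 → sum 34
3 12 15 8 → sum 38
12 15 8 8 → sum 43
15 8 8 20 → sum 51
8 8 20 22 → sum 58
8 20 22 1 → sum 51
20 22 1 17 → sum 60
Least of these is 16.

16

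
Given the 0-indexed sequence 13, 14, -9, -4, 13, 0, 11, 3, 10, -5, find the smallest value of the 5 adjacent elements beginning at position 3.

Elements at indices 3..7: -4, 13, 0, 11, 3
min(-4, 13, 0, 11, 3) = -4

-4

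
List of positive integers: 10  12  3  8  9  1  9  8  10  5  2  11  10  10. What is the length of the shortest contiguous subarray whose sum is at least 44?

Extend right; whenever the sum reaches 44, record the length and shrink from the left:
add 10: running sum 10 < 44
add 12: running sum 22 < 44
add 3: running sum 25 < 44
add 8: running sum 33 < 44
add 9: running sum 42 < 44
add 1: running sum 43 < 44
add 9: shortest ending here [10, 12, 3, 8, 9, 1, 9] sum 52, len 7
add 8: shortest ending here [12, 3, 8, 9, 1, 9, 8] sum 50, len 7
add 10: shortest ending here [8, 9, 1, 9, 8, 10] sum 45, len 6
add 5: shortest ending here [8, 9, 1, 9, 8, 10, 5] sum 50, len 7
add 2: shortest ending here [9, 1, 9, 8, 10, 5, 2] sum 44, len 7
add 11: shortest ending here [9, 8, 10, 5, 2, 11] sum 45, len 6
add 10: shortest ending here [8, 10, 5, 2, 11, 10] sum 46, len 6
add 10: shortest ending here [10, 5, 2, 11, 10, 10] sum 48, len 6
Shortest qualifying length: 6.

6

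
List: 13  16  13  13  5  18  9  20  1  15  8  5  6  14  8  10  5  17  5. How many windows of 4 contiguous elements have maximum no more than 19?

13 16 13 13 → max 16  ≤ 19 ✓
16 13 13 5 → max 16  ≤ 19 ✓
13 13 5 18 → max 18  ≤ 19 ✓
13 5 18 9 → max 18  ≤ 19 ✓
5 18 9 20 → max 20
18 9 20 1 → max 20
9 20 1 15 → max 20
20 1 15 8 → max 20
1 15 8 5 → max 15  ≤ 19 ✓
15 8 5 6 → max 15  ≤ 19 ✓
8 5 6 14 → max 14  ≤ 19 ✓
5 6 14 8 → max 14  ≤ 19 ✓
6 14 8 10 → max 14  ≤ 19 ✓
14 8 10 5 → max 14  ≤ 19 ✓
8 10 5 17 → max 17  ≤ 19 ✓
10 5 17 5 → max 17  ≤ 19 ✓
12 windows satisfy the condition.

12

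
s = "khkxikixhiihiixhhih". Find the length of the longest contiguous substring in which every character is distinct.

add k: [k] len 1
add h: [k, h] len 2
add k (repeat k, move left end past it): [h, k] len 2
add x: [h, k, x] len 3
add i: [h, k, x, i] len 4
add k (repeat k, move left end past it): [x, i, k] len 3
add i (repeat i, move left end past it): [k, i] len 2
add x: [k, i, x] len 3
add h: [k, i, x, h] len 4
add i (repeat i, move left end past it): [x, h, i] len 3
add i (repeat i, move left end past it): [i] len 1
add h: [i, h] len 2
add i (repeat i, move left end past it): [h, i] len 2
add i (repeat i, move left end past it): [i] len 1
add x: [i, x] len 2
add h: [i, x, h] len 3
add h (repeat h, move left end past it): [h] len 1
add i: [h, i] len 2
add h (repeat h, move left end past it): [i, h] len 2
Longest all-distinct length: 4.

4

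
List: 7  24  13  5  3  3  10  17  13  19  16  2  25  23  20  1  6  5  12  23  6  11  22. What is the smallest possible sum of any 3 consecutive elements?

11

[7, 24, 13] → sum 44
[24, 13, 5] → sum 42
[13, 5, 3] → sum 21
[5, 3, 3] → sum 11
[3, 3, 10] → sum 16
[3, 10, 17] → sum 30
[10, 17, 13] → sum 40
[17, 13, 19] → sum 49
[13, 19, 16] → sum 48
[19, 16, 2] → sum 37
[16, 2, 25] → sum 43
[2, 25, 23] → sum 50
[25, 23, 20] → sum 68
[23, 20, 1] → sum 44
[20, 1, 6] → sum 27
[1, 6, 5] → sum 12
[6, 5, 12] → sum 23
[5, 12, 23] → sum 40
[12, 23, 6] → sum 41
[23, 6, 11] → sum 40
[6, 11, 22] → sum 39
Smallest of these is 11.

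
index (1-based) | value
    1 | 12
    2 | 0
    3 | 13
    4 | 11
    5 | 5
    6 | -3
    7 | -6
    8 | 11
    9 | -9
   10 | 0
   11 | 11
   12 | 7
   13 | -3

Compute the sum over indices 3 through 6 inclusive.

26

Elements at indices 3..6: 13, 11, 5, -3
sum(13, 11, 5, -3) = 26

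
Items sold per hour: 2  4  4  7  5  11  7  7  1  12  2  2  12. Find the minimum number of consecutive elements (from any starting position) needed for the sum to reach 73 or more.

Extend right; whenever the sum reaches 73, record the length and shrink from the left:
add 2: running sum 2 < 73
add 4: running sum 6 < 73
add 4: running sum 10 < 73
add 7: running sum 17 < 73
add 5: running sum 22 < 73
add 11: running sum 33 < 73
add 7: running sum 40 < 73
add 7: running sum 47 < 73
add 1: running sum 48 < 73
add 12: running sum 60 < 73
add 2: running sum 62 < 73
add 2: running sum 64 < 73
end 12: [4, 4, 7, 5, 11, 7, 7, 1, 12, 2, 2, 12] sum 74, len 12
Shortest qualifying length: 12.

12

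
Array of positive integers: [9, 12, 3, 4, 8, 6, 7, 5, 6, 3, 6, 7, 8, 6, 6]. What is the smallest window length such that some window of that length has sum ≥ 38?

6

add 9: running sum 9 < 38
add 12: running sum 21 < 38
add 3: running sum 24 < 38
add 4: running sum 28 < 38
add 8: running sum 36 < 38
add 6: shortest ending here [9, 12, 3, 4, 8, 6] sum 42, len 6
add 7: shortest ending here [12, 3, 4, 8, 6, 7] sum 40, len 6
add 5: shortest ending here [12, 3, 4, 8, 6, 7, 5] sum 45, len 7
add 6: shortest ending here [3, 4, 8, 6, 7, 5, 6] sum 39, len 7
add 3: shortest ending here [4, 8, 6, 7, 5, 6, 3] sum 39, len 7
add 6: shortest ending here [8, 6, 7, 5, 6, 3, 6] sum 41, len 7
add 7: shortest ending here [6, 7, 5, 6, 3, 6, 7] sum 40, len 7
add 8: shortest ending here [7, 5, 6, 3, 6, 7, 8] sum 42, len 7
add 6: shortest ending here [5, 6, 3, 6, 7, 8, 6] sum 41, len 7
add 6: shortest ending here [6, 3, 6, 7, 8, 6, 6] sum 42, len 7
Shortest qualifying length: 6.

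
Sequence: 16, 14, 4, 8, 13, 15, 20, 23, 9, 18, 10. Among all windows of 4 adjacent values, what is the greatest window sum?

(16, 14, 4, 8) → sum 42
(14, 4, 8, 13) → sum 39
(4, 8, 13, 15) → sum 40
(8, 13, 15, 20) → sum 56
(13, 15, 20, 23) → sum 71
(15, 20, 23, 9) → sum 67
(20, 23, 9, 18) → sum 70
(23, 9, 18, 10) → sum 60
Greatest of these is 71.

71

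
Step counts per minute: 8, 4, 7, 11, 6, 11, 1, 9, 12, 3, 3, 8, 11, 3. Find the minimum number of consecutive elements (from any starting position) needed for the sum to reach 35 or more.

4

add 8: running sum 8 < 35
add 4: running sum 12 < 35
add 7: running sum 19 < 35
add 11: running sum 30 < 35
add 6: shortest ending here [8, 4, 7, 11, 6] sum 36, len 5
add 11: shortest ending here [7, 11, 6, 11] sum 35, len 4
add 1: shortest ending here [7, 11, 6, 11, 1] sum 36, len 5
add 9: shortest ending here [11, 6, 11, 1, 9] sum 38, len 5
add 12: shortest ending here [6, 11, 1, 9, 12] sum 39, len 5
add 3: shortest ending here [11, 1, 9, 12, 3] sum 36, len 5
add 3: shortest ending here [11, 1, 9, 12, 3, 3] sum 39, len 6
add 8: shortest ending here [9, 12, 3, 3, 8] sum 35, len 5
add 11: shortest ending here [12, 3, 3, 8, 11] sum 37, len 5
add 3: shortest ending here [12, 3, 3, 8, 11, 3] sum 40, len 6
Shortest qualifying length: 4.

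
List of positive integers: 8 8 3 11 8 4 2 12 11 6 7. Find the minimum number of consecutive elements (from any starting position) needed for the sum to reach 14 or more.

2

add 8: running sum 8 < 14
end 1: [8, 8] sum 16, len 2
end 2: [8, 8, 3] sum 19, len 3
end 3: [3, 11] sum 14, len 2
end 4: [11, 8] sum 19, len 2
end 5: [11, 8, 4] sum 23, len 3
end 6: [8, 4, 2] sum 14, len 3
end 7: [2, 12] sum 14, len 2
end 8: [12, 11] sum 23, len 2
end 9: [11, 6] sum 17, len 2
end 10: [11, 6, 7] sum 24, len 3
Shortest qualifying length: 2.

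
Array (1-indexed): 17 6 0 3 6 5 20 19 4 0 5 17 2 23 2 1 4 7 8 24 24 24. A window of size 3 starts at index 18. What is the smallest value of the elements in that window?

7

Elements at indices 18..20: 7, 8, 24
min(7, 8, 24) = 7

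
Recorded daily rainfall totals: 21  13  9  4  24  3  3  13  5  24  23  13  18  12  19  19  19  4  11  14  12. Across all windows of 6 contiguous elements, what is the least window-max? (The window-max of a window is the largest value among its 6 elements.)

19

[21, 13, 9, 4, 24, 3] → max 24
[13, 9, 4, 24, 3, 3] → max 24
[9, 4, 24, 3, 3, 13] → max 24
[4, 24, 3, 3, 13, 5] → max 24
[24, 3, 3, 13, 5, 24] → max 24
[3, 3, 13, 5, 24, 23] → max 24
[3, 13, 5, 24, 23, 13] → max 24
[13, 5, 24, 23, 13, 18] → max 24
[5, 24, 23, 13, 18, 12] → max 24
[24, 23, 13, 18, 12, 19] → max 24
[23, 13, 18, 12, 19, 19] → max 23
[13, 18, 12, 19, 19, 19] → max 19
[18, 12, 19, 19, 19, 4] → max 19
[12, 19, 19, 19, 4, 11] → max 19
[19, 19, 19, 4, 11, 14] → max 19
[19, 19, 4, 11, 14, 12] → max 19
Least of these is 19.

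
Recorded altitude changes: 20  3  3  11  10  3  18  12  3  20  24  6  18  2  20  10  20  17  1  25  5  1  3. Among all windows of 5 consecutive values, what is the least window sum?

Window sums for each of the 19 positions:
(20, 3, 3, 11, 10) → sum 47
(3, 3, 11, 10, 3) → sum 30
(3, 11, 10, 3, 18) → sum 45
(11, 10, 3, 18, 12) → sum 54
(10, 3, 18, 12, 3) → sum 46
(3, 18, 12, 3, 20) → sum 56
(18, 12, 3, 20, 24) → sum 77
(12, 3, 20, 24, 6) → sum 65
(3, 20, 24, 6, 18) → sum 71
(20, 24, 6, 18, 2) → sum 70
(24, 6, 18, 2, 20) → sum 70
(6, 18, 2, 20, 10) → sum 56
(18, 2, 20, 10, 20) → sum 70
(2, 20, 10, 20, 17) → sum 69
(20, 10, 20, 17, 1) → sum 68
(10, 20, 17, 1, 25) → sum 73
(20, 17, 1, 25, 5) → sum 68
(17, 1, 25, 5, 1) → sum 49
(1, 25, 5, 1, 3) → sum 35
Least of these is 30.

30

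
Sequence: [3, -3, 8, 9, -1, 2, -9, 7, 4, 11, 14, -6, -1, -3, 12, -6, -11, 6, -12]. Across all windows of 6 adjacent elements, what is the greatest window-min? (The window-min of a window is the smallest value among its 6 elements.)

-3

(3, -3, 8, 9, -1, 2) → min -3
(-3, 8, 9, -1, 2, -9) → min -9
(8, 9, -1, 2, -9, 7) → min -9
(9, -1, 2, -9, 7, 4) → min -9
(-1, 2, -9, 7, 4, 11) → min -9
(2, -9, 7, 4, 11, 14) → min -9
(-9, 7, 4, 11, 14, -6) → min -9
(7, 4, 11, 14, -6, -1) → min -6
(4, 11, 14, -6, -1, -3) → min -6
(11, 14, -6, -1, -3, 12) → min -6
(14, -6, -1, -3, 12, -6) → min -6
(-6, -1, -3, 12, -6, -11) → min -11
(-1, -3, 12, -6, -11, 6) → min -11
(-3, 12, -6, -11, 6, -12) → min -12
Greatest of these is -3.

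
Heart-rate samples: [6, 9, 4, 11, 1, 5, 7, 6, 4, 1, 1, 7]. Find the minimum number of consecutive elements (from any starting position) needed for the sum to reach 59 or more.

add 6: running sum 6 < 59
add 9: running sum 15 < 59
add 4: running sum 19 < 59
add 11: running sum 30 < 59
add 1: running sum 31 < 59
add 5: running sum 36 < 59
add 7: running sum 43 < 59
add 6: running sum 49 < 59
add 4: running sum 53 < 59
add 1: running sum 54 < 59
add 1: running sum 55 < 59
end 11: [6, 9, 4, 11, 1, 5, 7, 6, 4, 1, 1, 7] sum 62, len 12
Shortest qualifying length: 12.

12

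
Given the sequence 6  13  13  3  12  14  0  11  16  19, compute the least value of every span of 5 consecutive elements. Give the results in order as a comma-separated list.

[6, 13, 13, 3, 12] → min 3
[13, 13, 3, 12, 14] → min 3
[13, 3, 12, 14, 0] → min 0
[3, 12, 14, 0, 11] → min 0
[12, 14, 0, 11, 16] → min 0
[14, 0, 11, 16, 19] → min 0

3, 3, 0, 0, 0, 0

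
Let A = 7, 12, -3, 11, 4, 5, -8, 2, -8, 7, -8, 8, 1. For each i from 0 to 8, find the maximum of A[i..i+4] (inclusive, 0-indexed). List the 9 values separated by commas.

12, 12, 11, 11, 5, 7, 7, 8, 8

(7, 12, -3, 11, 4) → max 12
(12, -3, 11, 4, 5) → max 12
(-3, 11, 4, 5, -8) → max 11
(11, 4, 5, -8, 2) → max 11
(4, 5, -8, 2, -8) → max 5
(5, -8, 2, -8, 7) → max 7
(-8, 2, -8, 7, -8) → max 7
(2, -8, 7, -8, 8) → max 8
(-8, 7, -8, 8, 1) → max 8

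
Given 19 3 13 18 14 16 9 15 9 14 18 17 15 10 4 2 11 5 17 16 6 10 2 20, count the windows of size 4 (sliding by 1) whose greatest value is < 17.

19 3 13 18 → max 19
3 13 18 14 → max 18
13 18 14 16 → max 18
18 14 16 9 → max 18
14 16 9 15 → max 16  < 17 ✓
16 9 15 9 → max 16  < 17 ✓
9 15 9 14 → max 15  < 17 ✓
15 9 14 18 → max 18
9 14 18 17 → max 18
14 18 17 15 → max 18
18 17 15 10 → max 18
17 15 10 4 → max 17
15 10 4 2 → max 15  < 17 ✓
10 4 2 11 → max 11  < 17 ✓
4 2 11 5 → max 11  < 17 ✓
2 11 5 17 → max 17
11 5 17 16 → max 17
5 17 16 6 → max 17
17 16 6 10 → max 17
16 6 10 2 → max 16  < 17 ✓
6 10 2 20 → max 20
7 windows satisfy the condition.

7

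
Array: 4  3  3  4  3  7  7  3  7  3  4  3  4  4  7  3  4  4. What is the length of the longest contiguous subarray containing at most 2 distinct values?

6

add 4: window [4] (1 distinct), len 1
add 3: window [4, 3] (2 distinct), len 2
add 3: window [4, 3, 3] (2 distinct), len 3
add 4: window [4, 3, 3, 4] (2 distinct), len 4
add 3: window [4, 3, 3, 4, 3] (2 distinct), len 5
add 7: window [3, 7] (2 distinct), len 2
add 7: window [3, 7, 7] (2 distinct), len 3
add 3: window [3, 7, 7, 3] (2 distinct), len 4
add 7: window [3, 7, 7, 3, 7] (2 distinct), len 5
add 3: window [3, 7, 7, 3, 7, 3] (2 distinct), len 6
add 4: window [3, 4] (2 distinct), len 2
add 3: window [3, 4, 3] (2 distinct), len 3
add 4: window [3, 4, 3, 4] (2 distinct), len 4
add 4: window [3, 4, 3, 4, 4] (2 distinct), len 5
add 7: window [4, 4, 7] (2 distinct), len 3
add 3: window [7, 3] (2 distinct), len 2
add 4: window [3, 4] (2 distinct), len 2
add 4: window [3, 4, 4] (2 distinct), len 3
Longest length with ≤2 distinct: 6.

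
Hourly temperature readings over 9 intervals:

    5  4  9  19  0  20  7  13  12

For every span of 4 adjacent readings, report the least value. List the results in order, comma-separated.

Sliding a size-4 window across the 9 values:
5 4 9 19 → min 4
4 9 19 0 → min 0
9 19 0 20 → min 0
19 0 20 7 → min 0
0 20 7 13 → min 0
20 7 13 12 → min 7

4, 0, 0, 0, 0, 7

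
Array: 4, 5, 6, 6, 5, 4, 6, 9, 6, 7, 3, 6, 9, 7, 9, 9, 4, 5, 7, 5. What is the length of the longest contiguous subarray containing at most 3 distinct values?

[4] 1 distinct, len 1
[4, 5] 2 distinct, len 2
[4, 5, 6] 3 distinct, len 3
[4, 5, 6, 6] 3 distinct, len 4
[4, 5, 6, 6, 5] 3 distinct, len 5
[4, 5, 6, 6, 5, 4] 3 distinct, len 6
[4, 5, 6, 6, 5, 4, 6] 3 distinct, len 7
[4, 6, 9] 3 distinct, len 3
[4, 6, 9, 6] 3 distinct, len 4
[6, 9, 6, 7] 3 distinct, len 4
[6, 7, 3] 3 distinct, len 3
[6, 7, 3, 6] 3 distinct, len 4
[3, 6, 9] 3 distinct, len 3
[6, 9, 7] 3 distinct, len 3
[6, 9, 7, 9] 3 distinct, len 4
[6, 9, 7, 9, 9] 3 distinct, len 5
[9, 7, 9, 9, 4] 3 distinct, len 5
[9, 9, 4, 5] 3 distinct, len 4
[4, 5, 7] 3 distinct, len 3
[4, 5, 7, 5] 3 distinct, len 4
Longest length with ≤3 distinct: 7.

7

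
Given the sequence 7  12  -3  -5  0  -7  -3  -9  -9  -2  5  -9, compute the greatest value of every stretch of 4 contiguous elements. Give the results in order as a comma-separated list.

[7, 12, -3, -5] → max 12
[12, -3, -5, 0] → max 12
[-3, -5, 0, -7] → max 0
[-5, 0, -7, -3] → max 0
[0, -7, -3, -9] → max 0
[-7, -3, -9, -9] → max -3
[-3, -9, -9, -2] → max -2
[-9, -9, -2, 5] → max 5
[-9, -2, 5, -9] → max 5

12, 12, 0, 0, 0, -3, -2, 5, 5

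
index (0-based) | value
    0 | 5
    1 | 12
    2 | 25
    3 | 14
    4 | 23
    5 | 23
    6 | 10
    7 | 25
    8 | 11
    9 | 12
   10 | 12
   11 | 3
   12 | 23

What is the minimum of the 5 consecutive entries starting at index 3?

Elements at indices 3..7: 14, 23, 23, 10, 25
min(14, 23, 23, 10, 25) = 10

10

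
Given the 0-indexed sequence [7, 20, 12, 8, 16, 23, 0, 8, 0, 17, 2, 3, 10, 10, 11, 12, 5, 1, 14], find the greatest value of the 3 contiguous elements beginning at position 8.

17

Elements at indices 8..10: 0, 17, 2
max(0, 17, 2) = 17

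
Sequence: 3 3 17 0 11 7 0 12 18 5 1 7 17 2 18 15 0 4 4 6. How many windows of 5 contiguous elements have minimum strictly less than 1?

11

3 3 17 0 11 → min 0  < 1 ✓
3 17 0 11 7 → min 0  < 1 ✓
17 0 11 7 0 → min 0  < 1 ✓
0 11 7 0 12 → min 0  < 1 ✓
11 7 0 12 18 → min 0  < 1 ✓
7 0 12 18 5 → min 0  < 1 ✓
0 12 18 5 1 → min 0  < 1 ✓
12 18 5 1 7 → min 1
18 5 1 7 17 → min 1
5 1 7 17 2 → min 1
1 7 17 2 18 → min 1
7 17 2 18 15 → min 2
17 2 18 15 0 → min 0  < 1 ✓
2 18 15 0 4 → min 0  < 1 ✓
18 15 0 4 4 → min 0  < 1 ✓
15 0 4 4 6 → min 0  < 1 ✓
11 windows satisfy the condition.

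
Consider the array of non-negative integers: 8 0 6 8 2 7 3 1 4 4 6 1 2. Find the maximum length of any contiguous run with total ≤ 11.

3

add 8: [8] sum 8, len 1
add 0: [8, 0] sum 8, len 2
add 6: [0, 6] sum 6, len 2
add 8: [8] sum 8, len 1
add 2: [8, 2] sum 10, len 2
add 7: [2, 7] sum 9, len 2
add 3: [7, 3] sum 10, len 2
add 1: [7, 3, 1] sum 11, len 3
add 4: [3, 1, 4] sum 8, len 3
add 4: [1, 4, 4] sum 9, len 3
add 6: [4, 6] sum 10, len 2
add 1: [4, 6, 1] sum 11, len 3
add 2: [6, 1, 2] sum 9, len 3
Longest length seen: 3.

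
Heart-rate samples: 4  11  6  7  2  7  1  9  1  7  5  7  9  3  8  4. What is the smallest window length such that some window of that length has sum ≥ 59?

11

add 4: running sum 4 < 59
add 11: running sum 15 < 59
add 6: running sum 21 < 59
add 7: running sum 28 < 59
add 2: running sum 30 < 59
add 7: running sum 37 < 59
add 1: running sum 38 < 59
add 9: running sum 47 < 59
add 1: running sum 48 < 59
add 7: running sum 55 < 59
add 5: shortest ending here [4, 11, 6, 7, 2, 7, 1, 9, 1, 7, 5] sum 60, len 11
add 7: shortest ending here [11, 6, 7, 2, 7, 1, 9, 1, 7, 5, 7] sum 63, len 11
add 9: shortest ending here [6, 7, 2, 7, 1, 9, 1, 7, 5, 7, 9] sum 61, len 11
add 3: shortest ending here [6, 7, 2, 7, 1, 9, 1, 7, 5, 7, 9, 3] sum 64, len 12
add 8: shortest ending here [2, 7, 1, 9, 1, 7, 5, 7, 9, 3, 8] sum 59, len 11
add 4: shortest ending here [7, 1, 9, 1, 7, 5, 7, 9, 3, 8, 4] sum 61, len 11
Shortest qualifying length: 11.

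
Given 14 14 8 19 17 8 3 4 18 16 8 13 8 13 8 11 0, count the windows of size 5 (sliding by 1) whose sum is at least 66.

(14, 14, 8, 19, 17) → sum 72  ≥ 66 ✓
(14, 8, 19, 17, 8) → sum 66  ≥ 66 ✓
(8, 19, 17, 8, 3) → sum 55
(19, 17, 8, 3, 4) → sum 51
(17, 8, 3, 4, 18) → sum 50
(8, 3, 4, 18, 16) → sum 49
(3, 4, 18, 16, 8) → sum 49
(4, 18, 16, 8, 13) → sum 59
(18, 16, 8, 13, 8) → sum 63
(16, 8, 13, 8, 13) → sum 58
(8, 13, 8, 13, 8) → sum 50
(13, 8, 13, 8, 11) → sum 53
(8, 13, 8, 11, 0) → sum 40
2 windows satisfy the condition.

2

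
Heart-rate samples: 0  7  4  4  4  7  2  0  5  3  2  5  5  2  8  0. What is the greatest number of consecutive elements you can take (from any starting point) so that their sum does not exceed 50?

14

[0] sum 0 len 1
[0, 7] sum 7 len 2
[0, 7, 4] sum 11 len 3
[0, 7, 4, 4] sum 15 len 4
[0, 7, 4, 4, 4] sum 19 len 5
[0, 7, 4, 4, 4, 7] sum 26 len 6
[0, 7, 4, 4, 4, 7, 2] sum 28 len 7
[0, 7, 4, 4, 4, 7, 2, 0] sum 28 len 8
[0, 7, 4, 4, 4, 7, 2, 0, 5] sum 33 len 9
[0, 7, 4, 4, 4, 7, 2, 0, 5, 3] sum 36 len 10
[0, 7, 4, 4, 4, 7, 2, 0, 5, 3, 2] sum 38 len 11
[0, 7, 4, 4, 4, 7, 2, 0, 5, 3, 2, 5] sum 43 len 12
[0, 7, 4, 4, 4, 7, 2, 0, 5, 3, 2, 5, 5] sum 48 len 13
[0, 7, 4, 4, 4, 7, 2, 0, 5, 3, 2, 5, 5, 2] sum 50 len 14
[4, 4, 7, 2, 0, 5, 3, 2, 5, 5, 2, 8] sum 47 len 12
[4, 4, 7, 2, 0, 5, 3, 2, 5, 5, 2, 8, 0] sum 47 len 13
Longest length seen: 14.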